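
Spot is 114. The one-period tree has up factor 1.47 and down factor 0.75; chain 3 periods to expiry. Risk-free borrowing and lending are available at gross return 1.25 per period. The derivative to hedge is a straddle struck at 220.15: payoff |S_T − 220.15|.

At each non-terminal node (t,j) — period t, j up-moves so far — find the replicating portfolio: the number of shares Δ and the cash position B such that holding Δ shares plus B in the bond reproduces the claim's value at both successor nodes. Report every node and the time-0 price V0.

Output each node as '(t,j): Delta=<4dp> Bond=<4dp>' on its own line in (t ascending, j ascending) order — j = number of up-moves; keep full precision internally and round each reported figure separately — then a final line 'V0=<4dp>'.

(0,0): Delta=0.0677 Bond=39.6851
(1,0): Delta=-1.0000 Bond=140.8960
(1,1): Delta=0.3074 Bond=9.4389
(2,0): Delta=-1.0000 Bond=176.1200
(2,1): Delta=-1.0000 Bond=176.1200
(2,2): Delta=0.6009 Bond=-60.5027
V0=47.4046

No-arbitrage ⇒ martingale measure with p* = (R−d)/(u−d) = 0.6944.
Terminal payoffs: V(3,0)=172.0563, V(3,1)=125.8863, V(3,2)=35.3931, V(3,3)=141.9736
  t=2,j=0: stock 64.1250 → up 94.2638 (V=125.8863), down 48.0938 (V=172.0563). Price 111.9950; hedge Δ=-1.0000, bond B=176.1200.
  t=2,j=1: stock 125.6850 → up 184.7569 (V=35.3931), down 94.2637 (V=125.8863). Price 50.4350; hedge Δ=-1.0000, bond B=176.1200.
  t=2,j=2: stock 246.3426 → up 362.1236 (V=141.9736), down 184.7569 (V=35.3931). Price 87.5259; hedge Δ=0.6009, bond B=-60.5027.
  t=1,j=0: stock 85.5000 → up 125.6850 (V=50.4350), down 64.1250 (V=111.9950). Price 55.3960; hedge Δ=-1.0000, bond B=140.8960.
  t=1,j=1: stock 167.5800 → up 246.3426 (V=87.5259), down 125.6850 (V=50.4350). Price 60.9540; hedge Δ=0.3074, bond B=9.4389.
  t=0,j=0: stock 114.0000 → up 167.5800 (V=60.9540), down 85.5000 (V=55.3960). Price 47.4046; hedge Δ=0.0677, bond B=39.6851.
The time-0 hedge costs 47.4046, which is the no-arbitrage price.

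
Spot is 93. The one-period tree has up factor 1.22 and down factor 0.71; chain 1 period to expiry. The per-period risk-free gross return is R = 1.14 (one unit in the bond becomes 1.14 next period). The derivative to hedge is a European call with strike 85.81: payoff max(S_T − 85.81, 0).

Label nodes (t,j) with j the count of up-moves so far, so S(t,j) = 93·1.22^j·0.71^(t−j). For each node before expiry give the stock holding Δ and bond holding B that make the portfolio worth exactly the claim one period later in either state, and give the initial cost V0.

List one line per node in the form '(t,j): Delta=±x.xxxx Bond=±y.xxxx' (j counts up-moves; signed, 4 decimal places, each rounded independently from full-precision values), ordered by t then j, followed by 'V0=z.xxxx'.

Since d<R<u, set p* = (R−d)/(u−d) = 0.8431; price each node as the discounted p*-expectation of its children.
Terminal payoffs: V(1,0)=0.0000, V(1,1)=27.6500
  t=0,j=0: stock 93.0000 → up 113.4600 (V=27.6500), down 66.0300 (V=0.0000). Price 20.4498; hedge Δ=0.5830, bond B=-33.7659.
Self-financing check: at every node Δ·S+B equals the discounted successor values.

(0,0): Delta=0.5830 Bond=-33.7659
V0=20.4498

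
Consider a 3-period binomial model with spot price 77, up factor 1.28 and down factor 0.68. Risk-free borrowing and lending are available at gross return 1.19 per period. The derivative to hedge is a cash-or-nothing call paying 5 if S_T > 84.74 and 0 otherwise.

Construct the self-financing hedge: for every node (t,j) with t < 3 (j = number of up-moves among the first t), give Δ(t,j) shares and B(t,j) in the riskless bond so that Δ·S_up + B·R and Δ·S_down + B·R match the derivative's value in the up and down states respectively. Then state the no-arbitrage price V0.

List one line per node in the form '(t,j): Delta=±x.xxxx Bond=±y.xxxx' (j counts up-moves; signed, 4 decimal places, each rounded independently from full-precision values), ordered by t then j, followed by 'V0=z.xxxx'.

The replicating-portfolio and risk-neutral prices coincide; use p* = (1.19−0.68)/(1.28−0.68) = 0.8500 for the latter.
Terminal payoffs: V(3,0)=0.0000, V(3,1)=0.0000, V(3,2)=5.0000, V(3,3)=5.0000
(2,0): S=35.6048. Δ = (V_up−V_dn)/(S_up−S_dn) = (0.0000−0.0000)/(45.5741−24.2113) = 0.0000. V = [p*·0.0000 + (1−p*)·0.0000]/1.19 = 0.0000. B = V − Δ·S = 0.0000.
(2,1): S=67.0208. Δ = (V_up−V_dn)/(S_up−S_dn) = (5.0000−0.0000)/(85.7866−45.5741) = 0.1243. V = [p*·5.0000 + (1−p*)·0.0000]/1.19 = 3.5714. B = V − Δ·S = -4.7619.
(2,2): S=126.1568. Δ = (V_up−V_dn)/(S_up−S_dn) = (5.0000−5.0000)/(161.4807−85.7866) = 0.0000. V = [p*·5.0000 + (1−p*)·5.0000]/1.19 = 4.2017. B = V − Δ·S = 4.2017.
(1,0): S=52.3600. Δ = (V_up−V_dn)/(S_up−S_dn) = (3.5714−0.0000)/(67.0208−35.6048) = 0.1137. V = [p*·3.5714 + (1−p*)·0.0000]/1.19 = 2.5510. B = V − Δ·S = -3.4014.
(1,1): S=98.5600. Δ = (V_up−V_dn)/(S_up−S_dn) = (4.2017−3.5714)/(126.1568−67.0208) = 0.0107. V = [p*·4.2017 + (1−p*)·3.5714]/1.19 = 3.4514. B = V − Δ·S = 2.4010.
(0,0): S=77.0000. Δ = (V_up−V_dn)/(S_up−S_dn) = (3.4514−2.5510)/(98.5600−52.3600) = 0.0195. V = [p*·3.4514 + (1−p*)·2.5510]/1.19 = 2.7868. B = V − Δ·S = 1.2862.
The time-0 hedge costs 2.7868, which is the no-arbitrage price.

(0,0): Delta=0.0195 Bond=1.2862
(1,0): Delta=0.1137 Bond=-3.4014
(1,1): Delta=0.0107 Bond=2.4010
(2,0): Delta=0.0000 Bond=0.0000
(2,1): Delta=0.1243 Bond=-4.7619
(2,2): Delta=0.0000 Bond=4.2017
V0=2.7868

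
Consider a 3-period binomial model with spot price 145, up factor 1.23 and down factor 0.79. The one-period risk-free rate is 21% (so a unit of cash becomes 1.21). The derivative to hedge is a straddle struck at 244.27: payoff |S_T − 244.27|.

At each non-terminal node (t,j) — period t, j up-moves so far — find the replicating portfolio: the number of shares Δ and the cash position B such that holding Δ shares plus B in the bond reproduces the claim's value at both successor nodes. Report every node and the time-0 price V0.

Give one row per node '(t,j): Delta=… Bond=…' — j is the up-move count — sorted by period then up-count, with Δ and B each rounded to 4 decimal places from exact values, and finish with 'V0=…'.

(0,0): Delta=-0.5014 Bond=90.6854
(1,0): Delta=-1.0000 Bond=166.8397
(1,1): Delta=-0.4862 Bond=107.0098
(2,0): Delta=-1.0000 Bond=201.8760
(2,1): Delta=-1.0000 Bond=201.8760
(2,2): Delta=-0.4705 Bond=126.0345
V0=17.9770

The replicating-portfolio and risk-neutral prices coincide; use p* = (1.21−0.79)/(1.23−0.79) = 0.9545 for the latter.
Terminal payoffs: V(3,0)=172.7793, V(3,1)=132.9618, V(3,2)=70.9673, V(3,3)=25.5557
Node (2,0) S=90.4945: V=(p*·132.9618+(1−p*)·172.7793)/1.21=111.3815; Δ=(132.9618−172.7793)/(111.3082−71.4907)=-1.0000; B=V−Δ·S=201.8760
Node (2,1) S=140.8965: V=(p*·70.9673+(1−p*)·132.9618)/1.21=60.9795; Δ=(70.9673−132.9618)/(173.3027−111.3082)=-1.0000; B=V−Δ·S=201.8760
Node (2,2) S=219.3705: V=(p*·25.5557+(1−p*)·70.9673)/1.21=22.8263; Δ=(25.5557−70.9673)/(269.8257−173.3027)=-0.4705; B=V−Δ·S=126.0345
Node (1,0) S=114.5500: V=(p*·60.9795+(1−p*)·111.3815)/1.21=52.2897; Δ=(60.9795−111.3815)/(140.8965−90.4945)=-1.0000; B=V−Δ·S=166.8397
Node (1,1) S=178.3500: V=(p*·22.8263+(1−p*)·60.9795)/1.21=20.2980; Δ=(22.8263−60.9795)/(219.3705−140.8965)=-0.4862; B=V−Δ·S=107.0098
Node (0,0) S=145.0000: V=(p*·20.2980+(1−p*)·52.2897)/1.21=17.9770; Δ=(20.2980−52.2897)/(178.3500−114.5500)=-0.5014; B=V−Δ·S=90.6854
The time-0 hedge costs 17.9770, which is the no-arbitrage price.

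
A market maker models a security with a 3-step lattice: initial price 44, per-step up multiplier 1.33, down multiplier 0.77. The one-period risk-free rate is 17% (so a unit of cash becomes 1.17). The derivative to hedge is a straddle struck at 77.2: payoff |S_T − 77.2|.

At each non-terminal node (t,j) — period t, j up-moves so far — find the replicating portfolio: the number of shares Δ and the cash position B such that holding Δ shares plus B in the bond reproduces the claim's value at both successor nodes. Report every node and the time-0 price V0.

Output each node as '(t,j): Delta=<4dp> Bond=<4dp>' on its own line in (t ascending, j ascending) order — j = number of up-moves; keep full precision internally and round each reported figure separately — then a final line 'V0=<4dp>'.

(0,0): Delta=-0.2039 Bond=25.1478
(1,0): Delta=-1.0000 Bond=56.3956
(1,1): Delta=-0.0195 Bond=18.6338
(2,0): Delta=-1.0000 Bond=65.9829
(2,1): Delta=-1.0000 Bond=65.9829
(2,2): Delta=0.2076 Bond=4.1290
V0=16.1773

The replicating-portfolio and risk-neutral prices coincide; use p* = (1.17−0.77)/(1.33−0.77) = 0.7143 for the latter.
Terminal payoffs: V(3,0)=57.1125, V(3,1)=42.5035, V(3,2)=17.2697, V(3,3)=26.3160
Node (2,0) S=26.0876: V=(p*·42.5035+(1−p*)·57.1125)/1.17=39.8953; Δ=(42.5035−57.1125)/(34.6965−20.0875)=-1.0000; B=V−Δ·S=65.9829
Node (2,1) S=45.0604: V=(p*·17.2697+(1−p*)·42.5035)/1.17=20.9225; Δ=(17.2697−42.5035)/(59.9303−34.6965)=-1.0000; B=V−Δ·S=65.9829
Node (2,2) S=77.8316: V=(p*·26.3160+(1−p*)·17.2697)/1.17=20.2832; Δ=(26.3160−17.2697)/(103.5160−59.9303)=0.2076; B=V−Δ·S=4.1290
Node (1,0) S=33.8800: V=(p*·20.9225+(1−p*)·39.8953)/1.17=22.5156; Δ=(20.9225−39.8953)/(45.0604−26.0876)=-1.0000; B=V−Δ·S=56.3956
Node (1,1) S=58.5200: V=(p*·20.2832+(1−p*)·20.9225)/1.17=17.4922; Δ=(20.2832−20.9225)/(77.8316−45.0604)=-0.0195; B=V−Δ·S=18.6338
Node (0,0) S=44.0000: V=(p*·17.4922+(1−p*)·22.5156)/1.17=16.1773; Δ=(17.4922−22.5156)/(58.5200−33.8800)=-0.2039; B=V−Δ·S=25.1478
Root portfolio cost Δ·44+B reproduces V0=16.1773.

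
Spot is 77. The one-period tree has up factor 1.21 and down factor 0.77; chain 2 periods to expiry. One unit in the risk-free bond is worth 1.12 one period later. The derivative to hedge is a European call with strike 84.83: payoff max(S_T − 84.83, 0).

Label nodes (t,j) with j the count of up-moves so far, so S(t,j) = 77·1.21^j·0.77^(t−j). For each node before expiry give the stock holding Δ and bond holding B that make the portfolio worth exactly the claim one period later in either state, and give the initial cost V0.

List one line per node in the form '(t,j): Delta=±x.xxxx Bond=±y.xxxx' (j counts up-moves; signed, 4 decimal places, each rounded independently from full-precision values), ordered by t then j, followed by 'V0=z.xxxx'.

(0,0): Delta=0.5850 Bond=-30.9678
(1,0): Delta=0.0000 Bond=0.0000
(1,1): Delta=0.6807 Bond=-43.6027
V0=14.0763

The replicating-portfolio and risk-neutral prices coincide; use p* = (1.12−0.77)/(1.21−0.77) = 0.7955 for the latter.
Terminal payoffs: V(2,0)=0.0000, V(2,1)=0.0000, V(2,2)=27.9057
Node (1,0) S=59.2900: V=(p*·0.0000+(1−p*)·0.0000)/1.12=0.0000; Δ=(0.0000−0.0000)/(71.7409−45.6533)=0.0000; B=V−Δ·S=0.0000
Node (1,1) S=93.1700: V=(p*·27.9057+(1−p*)·0.0000)/1.12=19.8194; Δ=(27.9057−0.0000)/(112.7357−71.7409)=0.6807; B=V−Δ·S=-43.6027
Node (0,0) S=77.0000: V=(p*·19.8194+(1−p*)·0.0000)/1.12=14.0763; Δ=(19.8194−0.0000)/(93.1700−59.2900)=0.5850; B=V−Δ·S=-30.9678
Check: Δ(0,0)·S0 + B(0,0) = 14.0763 = V0.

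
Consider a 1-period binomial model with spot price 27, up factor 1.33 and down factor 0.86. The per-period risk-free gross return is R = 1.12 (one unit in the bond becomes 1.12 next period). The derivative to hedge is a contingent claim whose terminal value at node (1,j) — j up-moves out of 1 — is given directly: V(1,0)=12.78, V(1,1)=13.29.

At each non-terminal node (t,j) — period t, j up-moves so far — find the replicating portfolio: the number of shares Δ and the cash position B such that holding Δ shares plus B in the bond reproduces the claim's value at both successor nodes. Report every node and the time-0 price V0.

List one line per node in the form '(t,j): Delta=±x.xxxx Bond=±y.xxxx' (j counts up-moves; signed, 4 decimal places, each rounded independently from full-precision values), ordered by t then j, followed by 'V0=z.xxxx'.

(0,0): Delta=0.0402 Bond=10.5775
V0=11.6626

Since d<R<u, set p* = (R−d)/(u−d) = 0.5532; price each node as the discounted p*-expectation of its children.
At expiry t=1: V(1,0)=12.7800, V(1,1)=13.2900
(0,0): S=27.0000. Δ = (V_up−V_dn)/(S_up−S_dn) = (13.2900−12.7800)/(35.9100−23.2200) = 0.0402. V = [p*·13.2900 + (1−p*)·12.7800]/1.12 = 11.6626. B = V − Δ·S = 10.5775.
Check: Δ(0,0)·S0 + B(0,0) = 11.6626 = V0.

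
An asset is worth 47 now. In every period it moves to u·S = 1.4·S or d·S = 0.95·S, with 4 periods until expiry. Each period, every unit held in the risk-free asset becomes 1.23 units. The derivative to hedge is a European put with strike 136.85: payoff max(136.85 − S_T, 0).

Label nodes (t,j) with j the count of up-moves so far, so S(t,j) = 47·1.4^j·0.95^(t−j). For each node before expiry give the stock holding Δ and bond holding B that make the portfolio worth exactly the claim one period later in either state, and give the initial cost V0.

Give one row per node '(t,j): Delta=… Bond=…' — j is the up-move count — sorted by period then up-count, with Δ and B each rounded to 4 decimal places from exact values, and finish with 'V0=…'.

(0,0): Delta=-0.7325 Bond=50.0785
(1,0): Delta=-1.0000 Bond=73.5410
(1,1): Delta=-0.6223 Bond=54.3446
(2,0): Delta=-1.0000 Bond=90.4554
(2,1): Delta=-1.0000 Bond=90.4554
(2,2): Delta=-0.4667 Bond=52.5082
(3,0): Delta=-1.0000 Bond=111.2602
(3,1): Delta=-1.0000 Bond=111.2602
(3,2): Delta=-1.0000 Bond=111.2602
(3,3): Delta=-0.2469 Bond=36.2467
V0=15.6516

Risk-neutral probability p* = (R−d)/(u−d) = (1.23−0.95)/(1.4−0.95) = 0.6222.
Payoff layer (t=4): V(4,0)=98.5682, V(4,1)=80.4347, V(4,2)=53.7117, V(4,3)=14.3304, V(4,4)=0.0000
  t=3,j=0: stock 40.2966 → up 56.4153 (V=80.4347), down 38.2818 (V=98.5682). Price 70.9635; hedge Δ=-1.0000, bond B=111.2602.
  t=3,j=1: stock 59.3845 → up 83.1383 (V=53.7117), down 56.4153 (V=80.4347). Price 51.8757; hedge Δ=-1.0000, bond B=111.2602.
  t=3,j=2: stock 87.5140 → up 122.5196 (V=14.3304), down 83.1383 (V=53.7117). Price 23.7462; hedge Δ=-1.0000, bond B=111.2602.
  t=3,j=3: stock 128.9680 → up 180.5552 (V=0.0000), down 122.5196 (V=14.3304). Price 4.4014; hedge Δ=-0.2469, bond B=36.2467.
  t=2,j=0: stock 42.4175 → up 59.3845 (V=51.8757), down 40.2966 (V=70.9635). Price 48.0379; hedge Δ=-1.0000, bond B=90.4554.
  t=2,j=1: stock 62.5100 → up 87.5140 (V=23.7462), down 59.3845 (V=51.8757). Price 27.9454; hedge Δ=-1.0000, bond B=90.4554.
  t=2,j=2: stock 92.1200 → up 128.9680 (V=4.4014), down 87.5140 (V=23.7462). Price 9.5198; hedge Δ=-0.4667, bond B=52.5082.
  t=1,j=0: stock 44.6500 → up 62.5100 (V=27.9454), down 42.4175 (V=48.0379). Price 28.8910; hedge Δ=-1.0000, bond B=73.5410.
  t=1,j=1: stock 65.8000 → up 92.1200 (V=9.5198), down 62.5100 (V=27.9454). Price 13.3989; hedge Δ=-0.6223, bond B=54.3446.
  t=0,j=0: stock 47.0000 → up 65.8000 (V=13.3989), down 44.6500 (V=28.8910). Price 15.6516; hedge Δ=-0.7325, bond B=50.0785.
Root portfolio cost Δ·47+B reproduces V0=15.6516.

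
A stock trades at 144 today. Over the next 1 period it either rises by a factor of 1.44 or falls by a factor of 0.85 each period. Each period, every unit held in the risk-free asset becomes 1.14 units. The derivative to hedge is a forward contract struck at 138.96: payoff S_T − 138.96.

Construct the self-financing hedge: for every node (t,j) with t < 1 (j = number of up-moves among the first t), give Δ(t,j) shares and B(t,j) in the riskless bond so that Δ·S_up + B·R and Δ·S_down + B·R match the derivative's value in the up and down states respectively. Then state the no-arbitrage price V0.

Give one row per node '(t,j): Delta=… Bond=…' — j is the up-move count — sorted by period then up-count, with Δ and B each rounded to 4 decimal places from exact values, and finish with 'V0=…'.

(0,0): Delta=1.0000 Bond=-121.8947
V0=22.1053

No-arbitrage ⇒ martingale measure with p* = (R−d)/(u−d) = 0.4915.
Terminal payoffs: V(1,0)=-16.5600, V(1,1)=68.4000
(0,0): S=144.0000. Δ = (V_up−V_dn)/(S_up−S_dn) = (68.4000−-16.5600)/(207.3600−122.4000) = 1.0000. V = [p*·68.4000 + (1−p*)·-16.5600]/1.14 = 22.1053. B = V − Δ·S = -121.8947.
Self-financing check: at every node Δ·S+B equals the discounted successor values.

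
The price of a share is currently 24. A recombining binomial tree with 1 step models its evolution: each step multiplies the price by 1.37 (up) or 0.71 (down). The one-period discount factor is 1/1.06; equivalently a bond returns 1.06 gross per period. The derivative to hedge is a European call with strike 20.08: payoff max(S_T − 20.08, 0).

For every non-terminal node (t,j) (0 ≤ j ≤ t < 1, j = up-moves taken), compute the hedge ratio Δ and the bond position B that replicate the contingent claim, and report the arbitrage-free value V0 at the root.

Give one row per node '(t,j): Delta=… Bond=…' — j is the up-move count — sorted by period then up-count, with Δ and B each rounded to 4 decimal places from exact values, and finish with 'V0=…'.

Risk-neutral probability p* = (R−d)/(u−d) = (1.06−0.71)/(1.37−0.71) = 0.5303.
At expiry t=1: V(1,0)=0.0000, V(1,1)=12.8000
Node (0,0) S=24.0000: V=(p*·12.8000+(1−p*)·0.0000)/1.06=6.4037; Δ=(12.8000−0.0000)/(32.8800−17.0400)=0.8081; B=V−Δ·S=-12.9903
Check: Δ(0,0)·S0 + B(0,0) = 6.4037 = V0.

(0,0): Delta=0.8081 Bond=-12.9903
V0=6.4037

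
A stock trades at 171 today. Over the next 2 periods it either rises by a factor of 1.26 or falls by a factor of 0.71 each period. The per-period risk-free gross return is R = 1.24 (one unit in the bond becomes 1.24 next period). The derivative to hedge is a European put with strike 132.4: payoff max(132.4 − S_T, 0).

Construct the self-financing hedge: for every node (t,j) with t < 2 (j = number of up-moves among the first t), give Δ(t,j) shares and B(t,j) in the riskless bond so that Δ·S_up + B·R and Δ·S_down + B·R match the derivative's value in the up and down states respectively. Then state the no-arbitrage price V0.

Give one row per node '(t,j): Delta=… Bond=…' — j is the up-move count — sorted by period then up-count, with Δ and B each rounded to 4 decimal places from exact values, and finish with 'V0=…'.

(0,0): Delta=-0.0144 Bond=2.5030
(1,0): Delta=-0.6919 Bond=85.3528
(1,1): Delta=0.0000 Bond=0.0000
V0=0.0397

The replicating-portfolio and risk-neutral prices coincide; use p* = (1.24−0.71)/(1.26−0.71) = 0.9636 for the latter.
Payoff layer (t=2): V(2,0)=46.1989, V(2,1)=0.0000, V(2,2)=0.0000
(1,0): S=121.4100. Δ = (V_up−V_dn)/(S_up−S_dn) = (0.0000−46.1989)/(152.9766−86.2011) = -0.6919. V = [p*·0.0000 + (1−p*)·46.1989]/1.24 = 1.3548. B = V − Δ·S = 85.3528.
(1,1): S=215.4600. Δ = (V_up−V_dn)/(S_up−S_dn) = (0.0000−0.0000)/(271.4796−152.9766) = 0.0000. V = [p*·0.0000 + (1−p*)·0.0000]/1.24 = 0.0000. B = V − Δ·S = 0.0000.
(0,0): S=171.0000. Δ = (V_up−V_dn)/(S_up−S_dn) = (0.0000−1.3548)/(215.4600−121.4100) = -0.0144. V = [p*·0.0000 + (1−p*)·1.3548]/1.24 = 0.0397. B = V − Δ·S = 2.5030.
Self-financing check: at every node Δ·S+B equals the discounted successor values.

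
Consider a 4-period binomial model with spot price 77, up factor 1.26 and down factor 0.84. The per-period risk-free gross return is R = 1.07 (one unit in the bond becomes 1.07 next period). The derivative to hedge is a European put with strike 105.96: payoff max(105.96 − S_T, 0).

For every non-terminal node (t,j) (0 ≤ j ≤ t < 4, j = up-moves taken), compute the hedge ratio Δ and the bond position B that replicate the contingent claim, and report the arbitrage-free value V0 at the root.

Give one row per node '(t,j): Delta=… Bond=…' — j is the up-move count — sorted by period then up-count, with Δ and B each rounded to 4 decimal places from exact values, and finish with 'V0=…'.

(0,0): Delta=-0.4912 Bond=53.0151
(1,0): Delta=-0.7741 Bond=75.0265
(1,1): Delta=-0.3354 Bond=41.6085
(2,0): Delta=-1.0000 Bond=92.5496
(2,1): Delta=-0.6498 Bond=70.1413
(2,2): Delta=-0.1623 Bond=23.3565
(3,0): Delta=-1.0000 Bond=99.0280
(3,1): Delta=-1.0000 Bond=99.0280
(3,2): Delta=-0.4569 Bond=55.2443
(3,3): Delta=0.0000 Bond=0.0000
V0=15.1924

Risk-neutral probability p* = (R−d)/(u−d) = (1.07−0.84)/(1.26−0.84) = 0.5476.
Payoff layer (t=4): V(4,0)=67.6239, V(4,1)=48.4559, V(4,2)=19.7038, V(4,3)=0.0000, V(4,4)=0.0000
  t=3,j=0: stock 45.6382 → up 57.5041 (V=48.4559), down 38.3361 (V=67.6239). Price 53.3898; hedge Δ=-1.0000, bond B=99.0280.
  t=3,j=1: stock 68.4573 → up 86.2562 (V=19.7038), down 57.5041 (V=48.4559). Price 30.5707; hedge Δ=-1.0000, bond B=99.0280.
  t=3,j=2: stock 102.6860 → up 129.3843 (V=0.0000), down 86.2562 (V=19.7038). Price 8.3305; hedge Δ=-0.4569, bond B=55.2443.
  t=3,j=3: stock 154.0290 → up 194.0765 (V=0.0000), down 129.3843 (V=0.0000). Price 0.0000; hedge Δ=0.0000, bond B=0.0000.
  t=2,j=0: stock 54.3312 → up 68.4573 (V=30.5707), down 45.6382 (V=53.3898). Price 38.2184; hedge Δ=-1.0000, bond B=92.5496.
  t=2,j=1: stock 81.4968 → up 102.6860 (V=8.3305), down 68.4573 (V=30.5707). Price 17.1884; hedge Δ=-0.6498, bond B=70.1413.
  t=2,j=2: stock 122.2452 → up 154.0290 (V=0.0000), down 102.6860 (V=8.3305). Price 3.5220; hedge Δ=-0.1623, bond B=23.3565.
  t=1,j=0: stock 64.6800 → up 81.4968 (V=17.1884), down 54.3312 (V=38.2184). Price 24.9551; hedge Δ=-0.7741, bond B=75.0265.
  t=1,j=1: stock 97.0200 → up 122.2452 (V=3.5220), down 81.4968 (V=17.1884). Price 9.0695; hedge Δ=-0.3354, bond B=41.6085.
  t=0,j=0: stock 77.0000 → up 97.0200 (V=9.0695), down 64.6800 (V=24.9551). Price 15.1924; hedge Δ=-0.4912, bond B=53.0151.
Each (Δ,B) replicates both successor values, so the strategy is self-financing and V0 is arbitrage-free.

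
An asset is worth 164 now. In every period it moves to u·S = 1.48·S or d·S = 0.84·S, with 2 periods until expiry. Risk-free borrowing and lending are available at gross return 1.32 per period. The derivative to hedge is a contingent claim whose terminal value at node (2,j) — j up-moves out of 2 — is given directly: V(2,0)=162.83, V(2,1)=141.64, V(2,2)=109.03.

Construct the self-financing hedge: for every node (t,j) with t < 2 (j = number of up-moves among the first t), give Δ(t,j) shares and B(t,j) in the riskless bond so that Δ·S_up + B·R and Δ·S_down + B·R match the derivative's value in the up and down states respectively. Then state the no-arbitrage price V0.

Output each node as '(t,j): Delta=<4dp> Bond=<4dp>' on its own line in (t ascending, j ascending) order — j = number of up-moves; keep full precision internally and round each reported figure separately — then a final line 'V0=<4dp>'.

The replicating-portfolio and risk-neutral prices coincide; use p* = (1.32−0.84)/(1.48−0.84) = 0.7500 for the latter.
At expiry t=2: V(2,0)=162.8300, V(2,1)=141.6400, V(2,2)=109.0300
  t=1,j=0: stock 137.7600 → up 203.8848 (V=141.6400), down 115.7184 (V=162.8300). Price 111.3163; hedge Δ=-0.2403, bond B=144.4257.
  t=1,j=1: stock 242.7200 → up 359.2256 (V=109.0300), down 203.8848 (V=141.6400). Price 88.7746; hedge Δ=-0.2099, bond B=139.7277.
  t=0,j=0: stock 164.0000 → up 242.7200 (V=88.7746), down 137.7600 (V=111.3163). Price 71.5228; hedge Δ=-0.2148, bond B=106.7441.
Root portfolio cost Δ·164+B reproduces V0=71.5228.

(0,0): Delta=-0.2148 Bond=106.7441
(1,0): Delta=-0.2403 Bond=144.4257
(1,1): Delta=-0.2099 Bond=139.7277
V0=71.5228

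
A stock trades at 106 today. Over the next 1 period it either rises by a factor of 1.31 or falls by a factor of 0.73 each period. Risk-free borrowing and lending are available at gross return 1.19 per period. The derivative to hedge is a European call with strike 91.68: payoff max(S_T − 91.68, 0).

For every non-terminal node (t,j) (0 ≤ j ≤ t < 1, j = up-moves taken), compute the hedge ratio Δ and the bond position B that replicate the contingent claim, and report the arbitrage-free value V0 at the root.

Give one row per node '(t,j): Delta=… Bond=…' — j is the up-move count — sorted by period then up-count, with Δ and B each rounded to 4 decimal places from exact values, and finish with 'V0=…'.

(0,0): Delta=0.7674 Bond=-49.9006
V0=31.4442

Risk-neutral probability p* = (R−d)/(u−d) = (1.19−0.73)/(1.31−0.73) = 0.7931.
At expiry t=1: V(1,0)=0.0000, V(1,1)=47.1800
Node (0,0) S=106.0000: V=(p*·47.1800+(1−p*)·0.0000)/1.19=31.4442; Δ=(47.1800−0.0000)/(138.8600−77.3800)=0.7674; B=V−Δ·S=-49.9006
Check: Δ(0,0)·S0 + B(0,0) = 31.4442 = V0.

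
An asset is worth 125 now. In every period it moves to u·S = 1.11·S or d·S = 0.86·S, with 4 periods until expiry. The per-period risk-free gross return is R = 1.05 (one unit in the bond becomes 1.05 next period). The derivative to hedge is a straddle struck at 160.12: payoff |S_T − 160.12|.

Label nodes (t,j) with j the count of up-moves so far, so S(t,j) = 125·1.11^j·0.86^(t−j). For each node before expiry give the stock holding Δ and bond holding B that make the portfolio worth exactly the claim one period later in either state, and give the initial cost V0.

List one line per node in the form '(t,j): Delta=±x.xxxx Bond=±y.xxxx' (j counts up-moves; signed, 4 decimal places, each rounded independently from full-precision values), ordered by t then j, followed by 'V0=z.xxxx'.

(0,0): Delta=-0.2807 Bond=58.0879
(1,0): Delta=-1.0000 Bond=138.3177
(1,1): Delta=-0.1047 Bond=36.5738
(2,0): Delta=-1.0000 Bond=145.2336
(2,1): Delta=-1.0000 Bond=145.2336
(2,2): Delta=0.1143 Bond=4.6663
(3,0): Delta=-1.0000 Bond=152.4952
(3,1): Delta=-1.0000 Bond=152.4952
(3,2): Delta=-1.0000 Bond=152.4952
(3,3): Delta=0.3870 Bond=-41.7095
V0=23.0011

Risk-neutral probability p* = (R−d)/(u−d) = (1.05−0.86)/(1.11−0.86) = 0.7600.
Payoff layer (t=4): V(4,0)=91.7440, V(4,1)=71.8672, V(4,2)=46.2124, V(4,3)=13.0997, V(4,4)=29.6388
  t=3,j=0: stock 79.5070 → up 88.2528 (V=71.8672), down 68.3760 (V=91.7440). Price 72.9882; hedge Δ=-1.0000, bond B=152.4952.
  t=3,j=1: stock 102.6195 → up 113.9076 (V=46.2124), down 88.2528 (V=71.8672). Price 49.8757; hedge Δ=-1.0000, bond B=152.4952.
  t=3,j=2: stock 132.4507 → up 147.0203 (V=13.0997), down 113.9076 (V=46.2124). Price 20.0445; hedge Δ=-1.0000, bond B=152.4952.
  t=3,j=3: stock 170.9539 → up 189.7588 (V=29.6388), down 147.0203 (V=13.0997). Price 24.4471; hedge Δ=0.3870, bond B=-41.7095.
  t=2,j=0: stock 92.4500 → up 102.6195 (V=49.8757), down 79.5070 (V=72.9882). Price 52.7836; hedge Δ=-1.0000, bond B=145.2336.
  t=2,j=1: stock 119.3250 → up 132.4508 (V=20.0445), down 102.6195 (V=49.8757). Price 25.9086; hedge Δ=-1.0000, bond B=145.2336.
  t=2,j=2: stock 154.0125 → up 170.9539 (V=24.4471), down 132.4507 (V=20.0445). Price 22.2766; hedge Δ=0.1143, bond B=4.6663.
  t=1,j=0: stock 107.5000 → up 119.3250 (V=25.9086), down 92.4500 (V=52.7836). Price 30.8177; hedge Δ=-1.0000, bond B=138.3177.
  t=1,j=1: stock 138.7500 → up 154.0125 (V=22.2766), down 119.3250 (V=25.9086). Price 22.0460; hedge Δ=-0.1047, bond B=36.5738.
  t=0,j=0: stock 125.0000 → up 138.7500 (V=22.0460), down 107.5000 (V=30.8177). Price 23.0011; hedge Δ=-0.2807, bond B=58.0879.
Self-financing check: at every node Δ·S+B equals the discounted successor values.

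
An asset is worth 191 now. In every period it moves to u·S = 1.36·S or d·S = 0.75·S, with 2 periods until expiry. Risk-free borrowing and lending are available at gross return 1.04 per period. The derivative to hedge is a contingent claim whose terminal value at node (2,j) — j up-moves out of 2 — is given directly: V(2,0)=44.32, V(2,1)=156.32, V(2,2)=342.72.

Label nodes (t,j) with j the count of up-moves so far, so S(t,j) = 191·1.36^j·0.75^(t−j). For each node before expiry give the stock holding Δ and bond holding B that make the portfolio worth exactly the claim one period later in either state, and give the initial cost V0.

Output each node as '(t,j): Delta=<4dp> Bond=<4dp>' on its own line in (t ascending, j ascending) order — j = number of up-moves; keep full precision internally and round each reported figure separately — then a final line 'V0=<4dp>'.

The replicating-portfolio and risk-neutral prices coincide; use p* = (1.04−0.75)/(1.36−0.75) = 0.4754 for the latter.
Payoff layer (t=2): V(2,0)=44.3200, V(2,1)=156.3200, V(2,2)=342.7200
Node (1,0) S=143.2500: V=(p*·156.3200+(1−p*)·44.3200)/1.04=93.8134; Δ=(156.3200−44.3200)/(194.8200−107.4375)=1.2817; B=V−Δ·S=-89.7932
Node (1,1) S=259.7600: V=(p*·342.7200+(1−p*)·156.3200)/1.04=235.5158; Δ=(342.7200−156.3200)/(353.2736−194.8200)=1.1764; B=V−Δ·S=-70.0580
Node (0,0) S=191.0000: V=(p*·235.5158+(1−p*)·93.8134)/1.04=154.9808; Δ=(235.5158−93.8134)/(259.7600−143.2500)=1.2162; B=V−Δ·S=-77.3182
Check: Δ(0,0)·S0 + B(0,0) = 154.9808 = V0.

(0,0): Delta=1.2162 Bond=-77.3182
(1,0): Delta=1.2817 Bond=-89.7932
(1,1): Delta=1.1764 Bond=-70.0580
V0=154.9808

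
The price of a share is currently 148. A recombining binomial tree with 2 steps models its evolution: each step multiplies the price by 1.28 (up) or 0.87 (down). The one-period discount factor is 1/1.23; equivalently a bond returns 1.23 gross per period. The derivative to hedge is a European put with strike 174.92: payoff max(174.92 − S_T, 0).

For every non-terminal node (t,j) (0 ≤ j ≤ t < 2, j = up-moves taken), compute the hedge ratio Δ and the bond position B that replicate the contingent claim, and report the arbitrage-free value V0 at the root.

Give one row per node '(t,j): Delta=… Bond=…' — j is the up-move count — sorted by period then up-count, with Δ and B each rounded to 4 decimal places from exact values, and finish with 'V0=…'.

The replicating-portfolio and risk-neutral prices coincide; use p* = (1.23−0.87)/(1.28−0.87) = 0.8780 for the latter.
Terminal payoffs: V(2,0)=62.8988, V(2,1)=10.1072, V(2,2)=0.0000
Node (1,0) S=128.7600: V=(p*·10.1072+(1−p*)·62.8988)/1.23=13.4514; Δ=(10.1072−62.8988)/(164.8128−112.0212)=-1.0000; B=V−Δ·S=142.2114
Node (1,1) S=189.4400: V=(p*·0.0000+(1−p*)·10.1072)/1.23=1.0021; Δ=(0.0000−10.1072)/(242.4832−164.8128)=-0.1301; B=V−Δ·S=25.6538
Node (0,0) S=148.0000: V=(p*·1.0021+(1−p*)·13.4514)/1.23=2.0490; Δ=(1.0021−13.4514)/(189.4400−128.7600)=-0.2052; B=V−Δ·S=32.4131
Each (Δ,B) replicates both successor values, so the strategy is self-financing and V0 is arbitrage-free.

(0,0): Delta=-0.2052 Bond=32.4131
(1,0): Delta=-1.0000 Bond=142.2114
(1,1): Delta=-0.1301 Bond=25.6538
V0=2.0490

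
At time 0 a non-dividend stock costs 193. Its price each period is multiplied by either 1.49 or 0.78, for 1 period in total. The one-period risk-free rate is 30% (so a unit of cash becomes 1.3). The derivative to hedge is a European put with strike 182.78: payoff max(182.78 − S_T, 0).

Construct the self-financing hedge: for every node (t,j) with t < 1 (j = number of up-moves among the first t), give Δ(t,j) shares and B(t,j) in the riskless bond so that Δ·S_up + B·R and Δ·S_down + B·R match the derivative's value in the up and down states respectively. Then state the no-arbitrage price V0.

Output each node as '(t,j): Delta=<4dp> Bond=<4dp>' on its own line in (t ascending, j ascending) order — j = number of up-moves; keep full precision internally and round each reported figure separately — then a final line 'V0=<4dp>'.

No-arbitrage ⇒ martingale measure with p* = (R−d)/(u−d) = 0.7324.
Payoff layer (t=1): V(1,0)=32.2400, V(1,1)=0.0000
Node (0,0) S=193.0000: V=(p*·0.0000+(1−p*)·32.2400)/1.3=6.6366; Δ=(0.0000−32.2400)/(287.5700−150.5400)=-0.2353; B=V−Δ·S=52.0451
Root portfolio cost Δ·193+B reproduces V0=6.6366.

(0,0): Delta=-0.2353 Bond=52.0451
V0=6.6366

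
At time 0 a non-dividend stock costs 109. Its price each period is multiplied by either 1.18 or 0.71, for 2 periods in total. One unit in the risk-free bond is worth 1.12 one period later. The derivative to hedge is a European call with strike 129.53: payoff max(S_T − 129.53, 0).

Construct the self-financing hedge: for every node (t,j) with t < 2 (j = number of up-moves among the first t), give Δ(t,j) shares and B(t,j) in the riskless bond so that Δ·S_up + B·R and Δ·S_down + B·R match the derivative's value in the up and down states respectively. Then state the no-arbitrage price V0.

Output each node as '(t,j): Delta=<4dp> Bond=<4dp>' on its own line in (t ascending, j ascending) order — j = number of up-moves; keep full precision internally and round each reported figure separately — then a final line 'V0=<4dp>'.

The replicating-portfolio and risk-neutral prices coincide; use p* = (1.12−0.71)/(1.18−0.71) = 0.8723 for the latter.
Terminal payoffs: V(2,0)=0.0000, V(2,1)=0.0000, V(2,2)=22.2416
Node (1,0) S=77.3900: V=(p*·0.0000+(1−p*)·0.0000)/1.12=0.0000; Δ=(0.0000−0.0000)/(91.3202−54.9469)=0.0000; B=V−Δ·S=0.0000
Node (1,1) S=128.6200: V=(p*·22.2416+(1−p*)·0.0000)/1.12=17.3234; Δ=(22.2416−0.0000)/(151.7716−91.3202)=0.3679; B=V−Δ·S=-29.9991
Node (0,0) S=109.0000: V=(p*·17.3234+(1−p*)·0.0000)/1.12=13.4928; Δ=(17.3234−0.0000)/(128.6200−77.3900)=0.3382; B=V−Δ·S=-23.3656
Root portfolio cost Δ·109+B reproduces V0=13.4928.

(0,0): Delta=0.3382 Bond=-23.3656
(1,0): Delta=0.0000 Bond=0.0000
(1,1): Delta=0.3679 Bond=-29.9991
V0=13.4928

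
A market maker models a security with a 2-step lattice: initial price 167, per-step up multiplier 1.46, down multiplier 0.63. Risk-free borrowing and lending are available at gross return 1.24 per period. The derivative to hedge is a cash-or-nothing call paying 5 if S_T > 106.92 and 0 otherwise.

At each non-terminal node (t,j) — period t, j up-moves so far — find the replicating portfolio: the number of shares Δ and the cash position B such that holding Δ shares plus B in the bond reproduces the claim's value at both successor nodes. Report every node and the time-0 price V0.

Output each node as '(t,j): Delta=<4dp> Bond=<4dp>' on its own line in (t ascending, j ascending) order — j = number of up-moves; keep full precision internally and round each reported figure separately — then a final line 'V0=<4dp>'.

(0,0): Delta=0.0077 Bond=1.7357
(1,0): Delta=0.0573 Bond=-3.0606
(1,1): Delta=0.0000 Bond=4.0323
V0=3.0234

Under the risk-neutral measure, an up-move has probability p* = (R−d)/(u−d) = 0.7349 and values discount at R = 1.24.
Payoff layer (t=2): V(2,0)=0.0000, V(2,1)=5.0000, V(2,2)=5.0000
(1,0): S=105.2100. Δ = (V_up−V_dn)/(S_up−S_dn) = (5.0000−0.0000)/(153.6066−66.2823) = 0.0573. V = [p*·5.0000 + (1−p*)·0.0000]/1.24 = 2.9635. B = V − Δ·S = -3.0606.
(1,1): S=243.8200. Δ = (V_up−V_dn)/(S_up−S_dn) = (5.0000−5.0000)/(355.9772−153.6066) = 0.0000. V = [p*·5.0000 + (1−p*)·5.0000]/1.24 = 4.0323. B = V − Δ·S = 4.0323.
(0,0): S=167.0000. Δ = (V_up−V_dn)/(S_up−S_dn) = (4.0323−2.9635)/(243.8200−105.2100) = 0.0077. V = [p*·4.0323 + (1−p*)·2.9635]/1.24 = 3.0234. B = V − Δ·S = 1.7357.
Each (Δ,B) replicates both successor values, so the strategy is self-financing and V0 is arbitrage-free.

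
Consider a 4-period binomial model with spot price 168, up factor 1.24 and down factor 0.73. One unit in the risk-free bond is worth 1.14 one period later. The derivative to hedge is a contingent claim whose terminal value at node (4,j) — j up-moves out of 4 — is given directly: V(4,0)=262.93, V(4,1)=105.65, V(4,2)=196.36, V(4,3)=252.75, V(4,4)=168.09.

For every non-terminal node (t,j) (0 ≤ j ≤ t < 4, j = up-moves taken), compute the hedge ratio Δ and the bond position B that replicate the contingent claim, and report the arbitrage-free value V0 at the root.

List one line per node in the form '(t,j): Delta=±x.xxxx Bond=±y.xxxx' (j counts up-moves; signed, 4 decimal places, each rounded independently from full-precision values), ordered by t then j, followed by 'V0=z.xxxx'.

(0,0): Delta=-0.1207 Bond=141.9113
(1,0): Delta=0.7258 Bond=57.9653
(1,1): Delta=-0.2423 Bond=187.0992
(2,0): Delta=0.8085 Bond=58.6724
(2,1): Delta=0.7139 Bond=67.8873
(2,2): Delta=-0.3796 Bond=248.7580
(3,0): Delta=-4.7187 Bond=428.1195
(3,1): Delta=1.6022 Bond=-21.2191
(3,2): Delta=0.5863 Bond=101.4429
(3,3): Delta=-0.5182 Bond=328.0088
V0=121.6313

Since d<R<u, set p* = (R−d)/(u−d) = 0.8039; price each node as the discounted p*-expectation of its children.
Terminal payoffs: V(4,0)=262.9300, V(4,1)=105.6500, V(4,2)=196.3600, V(4,3)=252.7500, V(4,4)=168.0900
Node (3,0) S=65.3549: V=(p*·105.6500+(1−p*)·262.9300)/1.14=119.7274; Δ=(105.6500−262.9300)/(81.0400−47.7090)=-4.7187; B=V−Δ·S=428.1195
Node (3,1) S=111.0137: V=(p*·196.3600+(1−p*)·105.6500)/1.14=156.6436; Δ=(196.3600−105.6500)/(137.6570−81.0400)=1.6022; B=V−Δ·S=-21.2191
Node (3,2) S=188.5713: V=(p*·252.7500+(1−p*)·196.3600)/1.14=212.0115; Δ=(252.7500−196.3600)/(233.8284−137.6570)=0.5863; B=V−Δ·S=101.4429
Node (3,3) S=320.3128: V=(p*·168.0900+(1−p*)·252.7500)/1.14=162.0088; Δ=(168.0900−252.7500)/(397.1879−233.8284)=-0.5182; B=V−Δ·S=328.0088
Node (2,0) S=89.5272: V=(p*·156.6436+(1−p*)·119.7274)/1.14=131.0571; Δ=(156.6436−119.7274)/(111.0137−65.3549)=0.8085; B=V−Δ·S=58.6724
Node (2,1) S=152.0736: V=(p*·212.0115+(1−p*)·156.6436)/1.14=176.4518; Δ=(212.0115−156.6436)/(188.5713−111.0137)=0.7139; B=V−Δ·S=67.8873
Node (2,2) S=258.3168: V=(p*·162.0088+(1−p*)·212.0115)/1.14=150.7134; Δ=(162.0088−212.0115)/(320.3128−188.5713)=-0.3796; B=V−Δ·S=248.7580
Node (1,0) S=122.6400: V=(p*·176.4518+(1−p*)·131.0571)/1.14=146.9745; Δ=(176.4518−131.0571)/(152.0736−89.5272)=0.7258; B=V−Δ·S=57.9653
Node (1,1) S=208.3200: V=(p*·150.7134+(1−p*)·176.4518)/1.14=136.6317; Δ=(150.7134−176.4518)/(258.3168−152.0736)=-0.2423; B=V−Δ·S=187.0992
Node (0,0) S=168.0000: V=(p*·136.6317+(1−p*)·146.9745)/1.14=121.6313; Δ=(136.6317−146.9745)/(208.3200−122.6400)=-0.1207; B=V−Δ·S=141.9113
Self-financing check: at every node Δ·S+B equals the discounted successor values.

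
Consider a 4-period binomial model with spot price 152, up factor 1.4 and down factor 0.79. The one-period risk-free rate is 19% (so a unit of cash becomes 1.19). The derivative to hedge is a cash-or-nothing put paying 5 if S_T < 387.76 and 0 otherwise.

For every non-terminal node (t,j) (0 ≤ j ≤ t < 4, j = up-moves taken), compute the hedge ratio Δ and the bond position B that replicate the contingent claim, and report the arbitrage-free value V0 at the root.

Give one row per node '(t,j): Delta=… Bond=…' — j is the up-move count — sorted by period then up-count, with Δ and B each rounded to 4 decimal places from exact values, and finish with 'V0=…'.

The replicating-portfolio and risk-neutral prices coincide; use p* = (1.19−0.79)/(1.4−0.79) = 0.6557 for the latter.
Terminal payoffs: V(4,0)=5.0000, V(4,1)=5.0000, V(4,2)=5.0000, V(4,3)=5.0000, V(4,4)=0.0000
  t=3,j=0: stock 74.9419 → up 104.9187 (V=5.0000), down 59.2041 (V=5.0000). Price 4.2017; hedge Δ=0.0000, bond B=4.2017.
  t=3,j=1: stock 132.8085 → up 185.9319 (V=5.0000), down 104.9187 (V=5.0000). Price 4.2017; hedge Δ=0.0000, bond B=4.2017.
  t=3,j=2: stock 235.3568 → up 329.4995 (V=5.0000), down 185.9319 (V=5.0000). Price 4.2017; hedge Δ=0.0000, bond B=4.2017.
  t=3,j=3: stock 417.0880 → up 583.9232 (V=0.0000), down 329.4995 (V=5.0000). Price 1.4465; hedge Δ=-0.0197, bond B=9.6432.
  t=2,j=0: stock 94.8632 → up 132.8085 (V=4.2017), down 74.9419 (V=4.2017). Price 3.5308; hedge Δ=0.0000, bond B=3.5308.
  t=2,j=1: stock 168.1120 → up 235.3568 (V=4.2017), down 132.8085 (V=4.2017). Price 3.5308; hedge Δ=0.0000, bond B=3.5308.
  t=2,j=2: stock 297.9200 → up 417.0880 (V=1.4465), down 235.3568 (V=4.2017). Price 2.0126; hedge Δ=-0.0152, bond B=6.5293.
  t=1,j=0: stock 120.0800 → up 168.1120 (V=3.5308), down 94.8632 (V=3.5308). Price 2.9671; hedge Δ=0.0000, bond B=2.9671.
  t=1,j=1: stock 212.8000 → up 297.9200 (V=2.0126), down 168.1120 (V=3.5308). Price 2.1305; hedge Δ=-0.0117, bond B=4.6194.
  t=0,j=0: stock 152.0000 → up 212.8000 (V=2.1305), down 120.0800 (V=2.9671). Price 2.0323; hedge Δ=-0.0090, bond B=3.4038.
Self-financing check: at every node Δ·S+B equals the discounted successor values.

(0,0): Delta=-0.0090 Bond=3.4038
(1,0): Delta=0.0000 Bond=2.9671
(1,1): Delta=-0.0117 Bond=4.6194
(2,0): Delta=0.0000 Bond=3.5308
(2,1): Delta=0.0000 Bond=3.5308
(2,2): Delta=-0.0152 Bond=6.5293
(3,0): Delta=0.0000 Bond=4.2017
(3,1): Delta=0.0000 Bond=4.2017
(3,2): Delta=0.0000 Bond=4.2017
(3,3): Delta=-0.0197 Bond=9.6432
V0=2.0323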